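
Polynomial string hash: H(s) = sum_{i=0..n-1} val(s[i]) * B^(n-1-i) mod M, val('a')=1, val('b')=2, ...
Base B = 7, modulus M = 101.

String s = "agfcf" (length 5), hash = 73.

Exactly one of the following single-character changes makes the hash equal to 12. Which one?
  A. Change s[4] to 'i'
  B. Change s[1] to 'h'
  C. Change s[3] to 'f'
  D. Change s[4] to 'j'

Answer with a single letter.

Option A: s[4]='f'->'i', delta=(9-6)*7^0 mod 101 = 3, hash=73+3 mod 101 = 76
Option B: s[1]='g'->'h', delta=(8-7)*7^3 mod 101 = 40, hash=73+40 mod 101 = 12 <-- target
Option C: s[3]='c'->'f', delta=(6-3)*7^1 mod 101 = 21, hash=73+21 mod 101 = 94
Option D: s[4]='f'->'j', delta=(10-6)*7^0 mod 101 = 4, hash=73+4 mod 101 = 77

Answer: B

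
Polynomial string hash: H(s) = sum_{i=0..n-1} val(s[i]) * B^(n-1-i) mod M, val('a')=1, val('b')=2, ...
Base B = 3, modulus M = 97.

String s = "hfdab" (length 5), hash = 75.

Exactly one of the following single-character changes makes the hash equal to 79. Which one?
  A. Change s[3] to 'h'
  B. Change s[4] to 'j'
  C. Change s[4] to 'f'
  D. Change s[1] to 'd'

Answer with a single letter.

Answer: C

Derivation:
Option A: s[3]='a'->'h', delta=(8-1)*3^1 mod 97 = 21, hash=75+21 mod 97 = 96
Option B: s[4]='b'->'j', delta=(10-2)*3^0 mod 97 = 8, hash=75+8 mod 97 = 83
Option C: s[4]='b'->'f', delta=(6-2)*3^0 mod 97 = 4, hash=75+4 mod 97 = 79 <-- target
Option D: s[1]='f'->'d', delta=(4-6)*3^3 mod 97 = 43, hash=75+43 mod 97 = 21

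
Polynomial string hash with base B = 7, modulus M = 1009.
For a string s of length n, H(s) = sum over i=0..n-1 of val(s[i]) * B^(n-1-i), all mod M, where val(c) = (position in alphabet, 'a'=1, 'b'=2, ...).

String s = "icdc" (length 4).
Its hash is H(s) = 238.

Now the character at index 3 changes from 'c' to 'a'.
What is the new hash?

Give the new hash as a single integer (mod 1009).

Answer: 236

Derivation:
val('c') = 3, val('a') = 1
Position k = 3, exponent = n-1-k = 0
B^0 mod M = 7^0 mod 1009 = 1
Delta = (1 - 3) * 1 mod 1009 = 1007
New hash = (238 + 1007) mod 1009 = 236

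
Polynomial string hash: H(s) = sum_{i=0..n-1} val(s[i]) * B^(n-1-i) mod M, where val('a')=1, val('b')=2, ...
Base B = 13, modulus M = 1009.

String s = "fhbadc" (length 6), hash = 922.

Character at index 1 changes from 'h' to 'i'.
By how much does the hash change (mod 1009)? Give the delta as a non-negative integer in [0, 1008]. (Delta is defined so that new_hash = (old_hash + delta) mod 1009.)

Delta formula: (val(new) - val(old)) * B^(n-1-k) mod M
  val('i') - val('h') = 9 - 8 = 1
  B^(n-1-k) = 13^4 mod 1009 = 309
  Delta = 1 * 309 mod 1009 = 309

Answer: 309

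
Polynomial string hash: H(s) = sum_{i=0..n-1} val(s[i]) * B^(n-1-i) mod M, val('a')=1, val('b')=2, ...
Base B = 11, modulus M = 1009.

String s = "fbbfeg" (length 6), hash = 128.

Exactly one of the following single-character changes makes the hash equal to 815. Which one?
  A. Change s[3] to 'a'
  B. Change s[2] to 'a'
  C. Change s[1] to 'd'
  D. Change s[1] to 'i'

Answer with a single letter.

Option A: s[3]='f'->'a', delta=(1-6)*11^2 mod 1009 = 404, hash=128+404 mod 1009 = 532
Option B: s[2]='b'->'a', delta=(1-2)*11^3 mod 1009 = 687, hash=128+687 mod 1009 = 815 <-- target
Option C: s[1]='b'->'d', delta=(4-2)*11^4 mod 1009 = 21, hash=128+21 mod 1009 = 149
Option D: s[1]='b'->'i', delta=(9-2)*11^4 mod 1009 = 578, hash=128+578 mod 1009 = 706

Answer: B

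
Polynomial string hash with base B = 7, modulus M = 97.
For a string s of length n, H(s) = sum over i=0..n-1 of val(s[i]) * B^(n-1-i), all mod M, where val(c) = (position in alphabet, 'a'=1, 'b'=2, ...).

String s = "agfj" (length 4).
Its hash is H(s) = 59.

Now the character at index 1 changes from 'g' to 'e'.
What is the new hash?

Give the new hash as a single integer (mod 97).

Answer: 58

Derivation:
val('g') = 7, val('e') = 5
Position k = 1, exponent = n-1-k = 2
B^2 mod M = 7^2 mod 97 = 49
Delta = (5 - 7) * 49 mod 97 = 96
New hash = (59 + 96) mod 97 = 58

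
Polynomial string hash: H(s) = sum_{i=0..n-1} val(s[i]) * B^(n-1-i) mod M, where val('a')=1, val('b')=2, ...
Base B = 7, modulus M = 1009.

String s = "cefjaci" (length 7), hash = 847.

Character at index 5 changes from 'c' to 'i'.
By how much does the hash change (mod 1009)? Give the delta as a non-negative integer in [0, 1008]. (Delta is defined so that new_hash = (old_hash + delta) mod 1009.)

Answer: 42

Derivation:
Delta formula: (val(new) - val(old)) * B^(n-1-k) mod M
  val('i') - val('c') = 9 - 3 = 6
  B^(n-1-k) = 7^1 mod 1009 = 7
  Delta = 6 * 7 mod 1009 = 42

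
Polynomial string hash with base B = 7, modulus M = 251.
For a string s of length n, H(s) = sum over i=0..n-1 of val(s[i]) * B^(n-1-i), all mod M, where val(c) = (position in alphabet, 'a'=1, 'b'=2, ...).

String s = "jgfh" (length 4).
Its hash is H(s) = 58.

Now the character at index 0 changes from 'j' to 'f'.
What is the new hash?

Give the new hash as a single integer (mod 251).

val('j') = 10, val('f') = 6
Position k = 0, exponent = n-1-k = 3
B^3 mod M = 7^3 mod 251 = 92
Delta = (6 - 10) * 92 mod 251 = 134
New hash = (58 + 134) mod 251 = 192

Answer: 192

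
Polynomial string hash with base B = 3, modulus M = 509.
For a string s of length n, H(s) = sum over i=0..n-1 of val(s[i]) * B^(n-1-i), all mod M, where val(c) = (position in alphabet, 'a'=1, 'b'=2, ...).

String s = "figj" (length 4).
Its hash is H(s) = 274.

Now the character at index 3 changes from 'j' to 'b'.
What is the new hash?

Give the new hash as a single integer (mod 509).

Answer: 266

Derivation:
val('j') = 10, val('b') = 2
Position k = 3, exponent = n-1-k = 0
B^0 mod M = 3^0 mod 509 = 1
Delta = (2 - 10) * 1 mod 509 = 501
New hash = (274 + 501) mod 509 = 266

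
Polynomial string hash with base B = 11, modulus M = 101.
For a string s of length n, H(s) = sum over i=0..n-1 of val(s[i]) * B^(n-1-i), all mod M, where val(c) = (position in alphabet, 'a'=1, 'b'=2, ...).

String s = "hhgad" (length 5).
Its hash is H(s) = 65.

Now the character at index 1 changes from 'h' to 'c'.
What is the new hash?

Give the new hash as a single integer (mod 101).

val('h') = 8, val('c') = 3
Position k = 1, exponent = n-1-k = 3
B^3 mod M = 11^3 mod 101 = 18
Delta = (3 - 8) * 18 mod 101 = 11
New hash = (65 + 11) mod 101 = 76

Answer: 76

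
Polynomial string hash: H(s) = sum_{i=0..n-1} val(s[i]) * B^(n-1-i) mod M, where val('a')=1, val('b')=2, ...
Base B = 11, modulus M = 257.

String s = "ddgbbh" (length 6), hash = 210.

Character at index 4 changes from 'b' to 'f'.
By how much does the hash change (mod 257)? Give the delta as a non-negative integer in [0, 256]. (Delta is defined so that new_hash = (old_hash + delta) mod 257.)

Delta formula: (val(new) - val(old)) * B^(n-1-k) mod M
  val('f') - val('b') = 6 - 2 = 4
  B^(n-1-k) = 11^1 mod 257 = 11
  Delta = 4 * 11 mod 257 = 44

Answer: 44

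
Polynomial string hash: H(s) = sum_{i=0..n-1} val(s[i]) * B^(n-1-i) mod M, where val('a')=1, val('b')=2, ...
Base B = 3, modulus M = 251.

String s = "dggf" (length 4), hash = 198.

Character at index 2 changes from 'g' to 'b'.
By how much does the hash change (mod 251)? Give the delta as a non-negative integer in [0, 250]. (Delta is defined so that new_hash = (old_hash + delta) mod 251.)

Answer: 236

Derivation:
Delta formula: (val(new) - val(old)) * B^(n-1-k) mod M
  val('b') - val('g') = 2 - 7 = -5
  B^(n-1-k) = 3^1 mod 251 = 3
  Delta = -5 * 3 mod 251 = 236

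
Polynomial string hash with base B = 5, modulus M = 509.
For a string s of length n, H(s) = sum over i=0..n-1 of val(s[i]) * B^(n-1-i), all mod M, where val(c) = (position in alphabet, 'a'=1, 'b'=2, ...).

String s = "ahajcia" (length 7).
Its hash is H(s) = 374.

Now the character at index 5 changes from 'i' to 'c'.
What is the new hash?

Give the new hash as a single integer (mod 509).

val('i') = 9, val('c') = 3
Position k = 5, exponent = n-1-k = 1
B^1 mod M = 5^1 mod 509 = 5
Delta = (3 - 9) * 5 mod 509 = 479
New hash = (374 + 479) mod 509 = 344

Answer: 344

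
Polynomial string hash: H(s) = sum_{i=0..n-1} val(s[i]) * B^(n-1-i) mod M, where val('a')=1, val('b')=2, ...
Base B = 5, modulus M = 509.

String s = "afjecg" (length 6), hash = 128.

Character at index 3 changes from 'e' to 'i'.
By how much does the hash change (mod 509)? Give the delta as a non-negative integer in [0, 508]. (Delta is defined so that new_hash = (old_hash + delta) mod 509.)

Answer: 100

Derivation:
Delta formula: (val(new) - val(old)) * B^(n-1-k) mod M
  val('i') - val('e') = 9 - 5 = 4
  B^(n-1-k) = 5^2 mod 509 = 25
  Delta = 4 * 25 mod 509 = 100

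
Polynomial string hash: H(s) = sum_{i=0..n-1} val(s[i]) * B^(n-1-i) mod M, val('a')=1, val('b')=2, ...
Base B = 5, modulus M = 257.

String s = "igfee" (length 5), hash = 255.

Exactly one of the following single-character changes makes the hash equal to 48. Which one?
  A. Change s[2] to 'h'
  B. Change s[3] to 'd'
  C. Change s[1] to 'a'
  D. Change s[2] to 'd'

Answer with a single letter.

Answer: A

Derivation:
Option A: s[2]='f'->'h', delta=(8-6)*5^2 mod 257 = 50, hash=255+50 mod 257 = 48 <-- target
Option B: s[3]='e'->'d', delta=(4-5)*5^1 mod 257 = 252, hash=255+252 mod 257 = 250
Option C: s[1]='g'->'a', delta=(1-7)*5^3 mod 257 = 21, hash=255+21 mod 257 = 19
Option D: s[2]='f'->'d', delta=(4-6)*5^2 mod 257 = 207, hash=255+207 mod 257 = 205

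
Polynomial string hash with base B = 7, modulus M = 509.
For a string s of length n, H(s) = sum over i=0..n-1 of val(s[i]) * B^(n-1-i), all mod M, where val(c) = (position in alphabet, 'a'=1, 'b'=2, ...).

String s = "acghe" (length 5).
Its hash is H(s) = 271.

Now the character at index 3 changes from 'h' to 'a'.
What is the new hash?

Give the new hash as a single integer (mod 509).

val('h') = 8, val('a') = 1
Position k = 3, exponent = n-1-k = 1
B^1 mod M = 7^1 mod 509 = 7
Delta = (1 - 8) * 7 mod 509 = 460
New hash = (271 + 460) mod 509 = 222

Answer: 222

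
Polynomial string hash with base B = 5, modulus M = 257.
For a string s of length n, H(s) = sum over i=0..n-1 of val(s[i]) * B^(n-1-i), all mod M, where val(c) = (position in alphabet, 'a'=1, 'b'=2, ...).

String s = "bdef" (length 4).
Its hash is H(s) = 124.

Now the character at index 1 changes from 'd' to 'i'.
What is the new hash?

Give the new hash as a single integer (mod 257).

Answer: 249

Derivation:
val('d') = 4, val('i') = 9
Position k = 1, exponent = n-1-k = 2
B^2 mod M = 5^2 mod 257 = 25
Delta = (9 - 4) * 25 mod 257 = 125
New hash = (124 + 125) mod 257 = 249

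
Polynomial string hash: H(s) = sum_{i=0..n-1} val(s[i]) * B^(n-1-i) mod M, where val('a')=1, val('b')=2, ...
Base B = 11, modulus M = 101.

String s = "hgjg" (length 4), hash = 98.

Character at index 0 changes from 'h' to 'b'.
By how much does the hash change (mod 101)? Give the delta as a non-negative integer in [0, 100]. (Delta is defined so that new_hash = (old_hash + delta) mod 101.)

Delta formula: (val(new) - val(old)) * B^(n-1-k) mod M
  val('b') - val('h') = 2 - 8 = -6
  B^(n-1-k) = 11^3 mod 101 = 18
  Delta = -6 * 18 mod 101 = 94

Answer: 94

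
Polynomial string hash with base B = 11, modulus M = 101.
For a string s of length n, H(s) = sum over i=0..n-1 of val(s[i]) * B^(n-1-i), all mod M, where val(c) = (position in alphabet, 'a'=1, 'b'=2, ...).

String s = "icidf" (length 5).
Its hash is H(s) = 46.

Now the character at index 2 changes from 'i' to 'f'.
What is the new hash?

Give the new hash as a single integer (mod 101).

val('i') = 9, val('f') = 6
Position k = 2, exponent = n-1-k = 2
B^2 mod M = 11^2 mod 101 = 20
Delta = (6 - 9) * 20 mod 101 = 41
New hash = (46 + 41) mod 101 = 87

Answer: 87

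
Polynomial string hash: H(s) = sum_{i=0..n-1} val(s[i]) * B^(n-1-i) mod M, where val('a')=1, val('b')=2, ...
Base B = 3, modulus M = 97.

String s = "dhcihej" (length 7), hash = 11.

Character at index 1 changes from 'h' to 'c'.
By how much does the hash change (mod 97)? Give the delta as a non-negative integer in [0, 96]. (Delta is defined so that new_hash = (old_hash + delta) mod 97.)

Delta formula: (val(new) - val(old)) * B^(n-1-k) mod M
  val('c') - val('h') = 3 - 8 = -5
  B^(n-1-k) = 3^5 mod 97 = 49
  Delta = -5 * 49 mod 97 = 46

Answer: 46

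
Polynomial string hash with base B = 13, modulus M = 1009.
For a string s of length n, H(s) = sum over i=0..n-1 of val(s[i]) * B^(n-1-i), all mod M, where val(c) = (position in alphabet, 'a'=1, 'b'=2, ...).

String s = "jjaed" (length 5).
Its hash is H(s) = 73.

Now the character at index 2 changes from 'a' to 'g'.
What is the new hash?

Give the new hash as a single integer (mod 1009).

Answer: 78

Derivation:
val('a') = 1, val('g') = 7
Position k = 2, exponent = n-1-k = 2
B^2 mod M = 13^2 mod 1009 = 169
Delta = (7 - 1) * 169 mod 1009 = 5
New hash = (73 + 5) mod 1009 = 78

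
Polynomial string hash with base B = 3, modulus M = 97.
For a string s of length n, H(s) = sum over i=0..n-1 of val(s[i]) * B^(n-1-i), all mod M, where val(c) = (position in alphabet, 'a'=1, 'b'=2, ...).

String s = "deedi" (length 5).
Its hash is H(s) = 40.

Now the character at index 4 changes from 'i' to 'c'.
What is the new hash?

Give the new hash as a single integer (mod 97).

Answer: 34

Derivation:
val('i') = 9, val('c') = 3
Position k = 4, exponent = n-1-k = 0
B^0 mod M = 3^0 mod 97 = 1
Delta = (3 - 9) * 1 mod 97 = 91
New hash = (40 + 91) mod 97 = 34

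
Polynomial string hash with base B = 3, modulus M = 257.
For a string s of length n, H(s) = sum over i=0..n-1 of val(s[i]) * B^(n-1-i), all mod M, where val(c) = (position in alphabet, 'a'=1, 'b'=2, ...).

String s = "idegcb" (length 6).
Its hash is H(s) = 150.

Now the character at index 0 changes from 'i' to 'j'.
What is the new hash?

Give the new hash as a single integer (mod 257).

val('i') = 9, val('j') = 10
Position k = 0, exponent = n-1-k = 5
B^5 mod M = 3^5 mod 257 = 243
Delta = (10 - 9) * 243 mod 257 = 243
New hash = (150 + 243) mod 257 = 136

Answer: 136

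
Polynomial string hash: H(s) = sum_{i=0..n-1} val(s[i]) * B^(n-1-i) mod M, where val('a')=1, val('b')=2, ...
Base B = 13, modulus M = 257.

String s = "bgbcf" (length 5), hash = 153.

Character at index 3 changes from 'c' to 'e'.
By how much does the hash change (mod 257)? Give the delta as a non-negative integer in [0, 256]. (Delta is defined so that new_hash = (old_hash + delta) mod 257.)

Answer: 26

Derivation:
Delta formula: (val(new) - val(old)) * B^(n-1-k) mod M
  val('e') - val('c') = 5 - 3 = 2
  B^(n-1-k) = 13^1 mod 257 = 13
  Delta = 2 * 13 mod 257 = 26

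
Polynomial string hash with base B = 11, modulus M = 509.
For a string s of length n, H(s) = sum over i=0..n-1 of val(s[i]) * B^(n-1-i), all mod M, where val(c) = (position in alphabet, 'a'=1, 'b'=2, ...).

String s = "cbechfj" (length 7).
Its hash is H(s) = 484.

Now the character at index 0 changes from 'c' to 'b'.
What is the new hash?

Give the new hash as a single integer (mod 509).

val('c') = 3, val('b') = 2
Position k = 0, exponent = n-1-k = 6
B^6 mod M = 11^6 mod 509 = 241
Delta = (2 - 3) * 241 mod 509 = 268
New hash = (484 + 268) mod 509 = 243

Answer: 243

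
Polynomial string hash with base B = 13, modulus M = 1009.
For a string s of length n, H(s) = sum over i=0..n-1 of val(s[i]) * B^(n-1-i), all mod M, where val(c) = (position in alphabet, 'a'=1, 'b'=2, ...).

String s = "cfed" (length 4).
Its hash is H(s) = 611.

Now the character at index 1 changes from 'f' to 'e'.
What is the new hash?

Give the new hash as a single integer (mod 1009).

Answer: 442

Derivation:
val('f') = 6, val('e') = 5
Position k = 1, exponent = n-1-k = 2
B^2 mod M = 13^2 mod 1009 = 169
Delta = (5 - 6) * 169 mod 1009 = 840
New hash = (611 + 840) mod 1009 = 442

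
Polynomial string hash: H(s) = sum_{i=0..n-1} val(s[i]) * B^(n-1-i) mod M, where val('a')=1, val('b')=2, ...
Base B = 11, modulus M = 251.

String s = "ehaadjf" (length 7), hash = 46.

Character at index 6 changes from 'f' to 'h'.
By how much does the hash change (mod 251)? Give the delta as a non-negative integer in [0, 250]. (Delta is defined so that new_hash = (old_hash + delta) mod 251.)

Answer: 2

Derivation:
Delta formula: (val(new) - val(old)) * B^(n-1-k) mod M
  val('h') - val('f') = 8 - 6 = 2
  B^(n-1-k) = 11^0 mod 251 = 1
  Delta = 2 * 1 mod 251 = 2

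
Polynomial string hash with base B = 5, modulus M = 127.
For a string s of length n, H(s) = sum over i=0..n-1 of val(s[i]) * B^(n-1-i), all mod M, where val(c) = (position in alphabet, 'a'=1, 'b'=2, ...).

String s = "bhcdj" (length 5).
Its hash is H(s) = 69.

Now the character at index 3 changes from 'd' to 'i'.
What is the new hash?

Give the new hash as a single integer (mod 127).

val('d') = 4, val('i') = 9
Position k = 3, exponent = n-1-k = 1
B^1 mod M = 5^1 mod 127 = 5
Delta = (9 - 4) * 5 mod 127 = 25
New hash = (69 + 25) mod 127 = 94

Answer: 94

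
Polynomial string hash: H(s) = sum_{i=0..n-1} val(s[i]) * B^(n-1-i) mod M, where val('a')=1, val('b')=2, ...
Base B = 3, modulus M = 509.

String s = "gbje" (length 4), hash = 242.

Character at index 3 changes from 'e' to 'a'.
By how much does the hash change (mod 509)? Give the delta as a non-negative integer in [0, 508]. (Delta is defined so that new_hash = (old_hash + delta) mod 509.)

Delta formula: (val(new) - val(old)) * B^(n-1-k) mod M
  val('a') - val('e') = 1 - 5 = -4
  B^(n-1-k) = 3^0 mod 509 = 1
  Delta = -4 * 1 mod 509 = 505

Answer: 505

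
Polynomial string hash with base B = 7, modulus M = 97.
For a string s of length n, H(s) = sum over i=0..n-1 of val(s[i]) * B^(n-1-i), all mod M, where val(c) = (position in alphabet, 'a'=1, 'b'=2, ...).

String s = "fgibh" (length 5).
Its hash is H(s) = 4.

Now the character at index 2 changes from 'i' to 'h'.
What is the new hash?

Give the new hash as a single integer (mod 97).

Answer: 52

Derivation:
val('i') = 9, val('h') = 8
Position k = 2, exponent = n-1-k = 2
B^2 mod M = 7^2 mod 97 = 49
Delta = (8 - 9) * 49 mod 97 = 48
New hash = (4 + 48) mod 97 = 52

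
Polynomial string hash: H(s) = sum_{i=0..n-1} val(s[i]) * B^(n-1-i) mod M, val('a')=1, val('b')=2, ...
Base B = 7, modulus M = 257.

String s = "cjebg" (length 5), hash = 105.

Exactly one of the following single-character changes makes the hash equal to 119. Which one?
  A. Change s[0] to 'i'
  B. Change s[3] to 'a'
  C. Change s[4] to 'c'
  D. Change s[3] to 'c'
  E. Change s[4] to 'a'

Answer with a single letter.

Answer: A

Derivation:
Option A: s[0]='c'->'i', delta=(9-3)*7^4 mod 257 = 14, hash=105+14 mod 257 = 119 <-- target
Option B: s[3]='b'->'a', delta=(1-2)*7^1 mod 257 = 250, hash=105+250 mod 257 = 98
Option C: s[4]='g'->'c', delta=(3-7)*7^0 mod 257 = 253, hash=105+253 mod 257 = 101
Option D: s[3]='b'->'c', delta=(3-2)*7^1 mod 257 = 7, hash=105+7 mod 257 = 112
Option E: s[4]='g'->'a', delta=(1-7)*7^0 mod 257 = 251, hash=105+251 mod 257 = 99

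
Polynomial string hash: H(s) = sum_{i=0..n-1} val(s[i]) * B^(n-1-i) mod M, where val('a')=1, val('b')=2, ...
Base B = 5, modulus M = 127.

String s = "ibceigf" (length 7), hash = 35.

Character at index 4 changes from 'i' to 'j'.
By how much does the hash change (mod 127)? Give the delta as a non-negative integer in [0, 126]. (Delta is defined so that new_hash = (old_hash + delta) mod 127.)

Answer: 25

Derivation:
Delta formula: (val(new) - val(old)) * B^(n-1-k) mod M
  val('j') - val('i') = 10 - 9 = 1
  B^(n-1-k) = 5^2 mod 127 = 25
  Delta = 1 * 25 mod 127 = 25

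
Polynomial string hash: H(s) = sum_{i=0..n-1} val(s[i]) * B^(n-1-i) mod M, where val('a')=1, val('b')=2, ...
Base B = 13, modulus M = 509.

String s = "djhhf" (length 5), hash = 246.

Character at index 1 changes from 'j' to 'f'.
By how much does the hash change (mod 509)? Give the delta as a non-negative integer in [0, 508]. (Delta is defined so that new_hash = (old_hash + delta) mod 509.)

Answer: 374

Derivation:
Delta formula: (val(new) - val(old)) * B^(n-1-k) mod M
  val('f') - val('j') = 6 - 10 = -4
  B^(n-1-k) = 13^3 mod 509 = 161
  Delta = -4 * 161 mod 509 = 374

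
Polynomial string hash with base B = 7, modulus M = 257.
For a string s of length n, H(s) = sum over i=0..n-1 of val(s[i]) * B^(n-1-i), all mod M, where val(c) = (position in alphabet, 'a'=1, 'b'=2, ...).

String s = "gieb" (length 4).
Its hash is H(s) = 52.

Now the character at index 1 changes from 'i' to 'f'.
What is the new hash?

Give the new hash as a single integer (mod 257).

Answer: 162

Derivation:
val('i') = 9, val('f') = 6
Position k = 1, exponent = n-1-k = 2
B^2 mod M = 7^2 mod 257 = 49
Delta = (6 - 9) * 49 mod 257 = 110
New hash = (52 + 110) mod 257 = 162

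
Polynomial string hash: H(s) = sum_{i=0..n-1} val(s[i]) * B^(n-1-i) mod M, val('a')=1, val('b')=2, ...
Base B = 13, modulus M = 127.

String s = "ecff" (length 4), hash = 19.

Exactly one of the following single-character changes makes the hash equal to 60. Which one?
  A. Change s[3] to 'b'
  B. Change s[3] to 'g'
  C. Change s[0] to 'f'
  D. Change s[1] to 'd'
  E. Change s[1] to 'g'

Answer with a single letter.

Answer: E

Derivation:
Option A: s[3]='f'->'b', delta=(2-6)*13^0 mod 127 = 123, hash=19+123 mod 127 = 15
Option B: s[3]='f'->'g', delta=(7-6)*13^0 mod 127 = 1, hash=19+1 mod 127 = 20
Option C: s[0]='e'->'f', delta=(6-5)*13^3 mod 127 = 38, hash=19+38 mod 127 = 57
Option D: s[1]='c'->'d', delta=(4-3)*13^2 mod 127 = 42, hash=19+42 mod 127 = 61
Option E: s[1]='c'->'g', delta=(7-3)*13^2 mod 127 = 41, hash=19+41 mod 127 = 60 <-- target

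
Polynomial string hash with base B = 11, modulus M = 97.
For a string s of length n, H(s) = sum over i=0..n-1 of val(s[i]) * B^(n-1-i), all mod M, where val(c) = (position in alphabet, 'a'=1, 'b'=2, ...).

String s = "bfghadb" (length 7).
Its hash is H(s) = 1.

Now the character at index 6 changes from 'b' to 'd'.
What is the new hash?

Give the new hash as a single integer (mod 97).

val('b') = 2, val('d') = 4
Position k = 6, exponent = n-1-k = 0
B^0 mod M = 11^0 mod 97 = 1
Delta = (4 - 2) * 1 mod 97 = 2
New hash = (1 + 2) mod 97 = 3

Answer: 3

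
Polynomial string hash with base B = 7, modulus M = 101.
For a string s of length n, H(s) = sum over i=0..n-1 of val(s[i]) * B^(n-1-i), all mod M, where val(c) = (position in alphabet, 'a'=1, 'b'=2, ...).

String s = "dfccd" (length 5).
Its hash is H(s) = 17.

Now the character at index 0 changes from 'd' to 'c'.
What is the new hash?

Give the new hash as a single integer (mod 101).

Answer: 40

Derivation:
val('d') = 4, val('c') = 3
Position k = 0, exponent = n-1-k = 4
B^4 mod M = 7^4 mod 101 = 78
Delta = (3 - 4) * 78 mod 101 = 23
New hash = (17 + 23) mod 101 = 40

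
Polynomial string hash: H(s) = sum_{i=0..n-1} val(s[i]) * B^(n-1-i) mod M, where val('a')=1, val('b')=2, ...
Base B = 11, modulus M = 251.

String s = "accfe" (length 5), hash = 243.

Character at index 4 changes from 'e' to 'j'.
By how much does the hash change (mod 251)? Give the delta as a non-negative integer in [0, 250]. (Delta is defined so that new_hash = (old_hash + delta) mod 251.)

Delta formula: (val(new) - val(old)) * B^(n-1-k) mod M
  val('j') - val('e') = 10 - 5 = 5
  B^(n-1-k) = 11^0 mod 251 = 1
  Delta = 5 * 1 mod 251 = 5

Answer: 5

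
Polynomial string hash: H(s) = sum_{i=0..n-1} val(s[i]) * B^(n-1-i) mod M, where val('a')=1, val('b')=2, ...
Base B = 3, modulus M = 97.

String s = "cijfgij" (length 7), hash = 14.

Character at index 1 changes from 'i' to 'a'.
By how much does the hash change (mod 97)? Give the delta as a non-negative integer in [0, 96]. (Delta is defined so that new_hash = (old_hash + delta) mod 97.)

Answer: 93

Derivation:
Delta formula: (val(new) - val(old)) * B^(n-1-k) mod M
  val('a') - val('i') = 1 - 9 = -8
  B^(n-1-k) = 3^5 mod 97 = 49
  Delta = -8 * 49 mod 97 = 93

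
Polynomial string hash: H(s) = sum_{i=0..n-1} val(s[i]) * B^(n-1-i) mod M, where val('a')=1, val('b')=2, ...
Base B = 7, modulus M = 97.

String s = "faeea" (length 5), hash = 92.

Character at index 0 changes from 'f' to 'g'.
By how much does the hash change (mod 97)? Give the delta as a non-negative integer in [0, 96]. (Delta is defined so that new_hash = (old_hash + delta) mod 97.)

Answer: 73

Derivation:
Delta formula: (val(new) - val(old)) * B^(n-1-k) mod M
  val('g') - val('f') = 7 - 6 = 1
  B^(n-1-k) = 7^4 mod 97 = 73
  Delta = 1 * 73 mod 97 = 73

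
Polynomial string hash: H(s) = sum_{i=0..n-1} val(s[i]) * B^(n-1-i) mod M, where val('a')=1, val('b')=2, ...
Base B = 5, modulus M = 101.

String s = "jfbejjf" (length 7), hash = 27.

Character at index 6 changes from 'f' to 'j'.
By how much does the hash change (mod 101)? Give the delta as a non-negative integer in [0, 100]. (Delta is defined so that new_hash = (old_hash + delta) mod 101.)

Delta formula: (val(new) - val(old)) * B^(n-1-k) mod M
  val('j') - val('f') = 10 - 6 = 4
  B^(n-1-k) = 5^0 mod 101 = 1
  Delta = 4 * 1 mod 101 = 4

Answer: 4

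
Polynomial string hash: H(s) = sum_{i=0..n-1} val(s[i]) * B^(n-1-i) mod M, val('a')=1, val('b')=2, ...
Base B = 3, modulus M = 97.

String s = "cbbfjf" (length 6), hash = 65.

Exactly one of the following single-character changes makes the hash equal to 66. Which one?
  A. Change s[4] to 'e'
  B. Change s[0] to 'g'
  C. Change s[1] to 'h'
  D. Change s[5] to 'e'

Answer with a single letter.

Option A: s[4]='j'->'e', delta=(5-10)*3^1 mod 97 = 82, hash=65+82 mod 97 = 50
Option B: s[0]='c'->'g', delta=(7-3)*3^5 mod 97 = 2, hash=65+2 mod 97 = 67
Option C: s[1]='b'->'h', delta=(8-2)*3^4 mod 97 = 1, hash=65+1 mod 97 = 66 <-- target
Option D: s[5]='f'->'e', delta=(5-6)*3^0 mod 97 = 96, hash=65+96 mod 97 = 64

Answer: C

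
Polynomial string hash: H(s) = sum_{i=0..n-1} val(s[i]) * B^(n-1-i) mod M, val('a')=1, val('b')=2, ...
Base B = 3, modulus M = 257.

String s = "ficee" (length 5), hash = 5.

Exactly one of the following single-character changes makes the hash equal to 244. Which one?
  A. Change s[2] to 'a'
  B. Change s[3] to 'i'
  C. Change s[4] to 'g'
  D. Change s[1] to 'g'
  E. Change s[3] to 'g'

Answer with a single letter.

Option A: s[2]='c'->'a', delta=(1-3)*3^2 mod 257 = 239, hash=5+239 mod 257 = 244 <-- target
Option B: s[3]='e'->'i', delta=(9-5)*3^1 mod 257 = 12, hash=5+12 mod 257 = 17
Option C: s[4]='e'->'g', delta=(7-5)*3^0 mod 257 = 2, hash=5+2 mod 257 = 7
Option D: s[1]='i'->'g', delta=(7-9)*3^3 mod 257 = 203, hash=5+203 mod 257 = 208
Option E: s[3]='e'->'g', delta=(7-5)*3^1 mod 257 = 6, hash=5+6 mod 257 = 11

Answer: A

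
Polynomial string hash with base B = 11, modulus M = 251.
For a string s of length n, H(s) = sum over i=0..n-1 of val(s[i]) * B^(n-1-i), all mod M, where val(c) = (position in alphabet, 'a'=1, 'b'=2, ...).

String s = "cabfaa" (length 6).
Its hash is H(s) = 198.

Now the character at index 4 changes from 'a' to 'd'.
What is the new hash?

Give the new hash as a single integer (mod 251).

val('a') = 1, val('d') = 4
Position k = 4, exponent = n-1-k = 1
B^1 mod M = 11^1 mod 251 = 11
Delta = (4 - 1) * 11 mod 251 = 33
New hash = (198 + 33) mod 251 = 231

Answer: 231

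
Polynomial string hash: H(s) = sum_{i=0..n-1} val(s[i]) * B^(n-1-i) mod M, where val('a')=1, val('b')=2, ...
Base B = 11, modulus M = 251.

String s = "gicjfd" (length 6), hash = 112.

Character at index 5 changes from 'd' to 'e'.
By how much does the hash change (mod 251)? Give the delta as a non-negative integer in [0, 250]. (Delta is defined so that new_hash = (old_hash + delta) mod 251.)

Answer: 1

Derivation:
Delta formula: (val(new) - val(old)) * B^(n-1-k) mod M
  val('e') - val('d') = 5 - 4 = 1
  B^(n-1-k) = 11^0 mod 251 = 1
  Delta = 1 * 1 mod 251 = 1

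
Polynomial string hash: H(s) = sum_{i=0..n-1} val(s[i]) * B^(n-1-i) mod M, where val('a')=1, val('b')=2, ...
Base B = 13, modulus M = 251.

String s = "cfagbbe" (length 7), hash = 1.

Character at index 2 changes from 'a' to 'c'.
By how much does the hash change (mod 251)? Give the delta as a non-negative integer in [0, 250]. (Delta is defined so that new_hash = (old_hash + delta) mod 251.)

Answer: 145

Derivation:
Delta formula: (val(new) - val(old)) * B^(n-1-k) mod M
  val('c') - val('a') = 3 - 1 = 2
  B^(n-1-k) = 13^4 mod 251 = 198
  Delta = 2 * 198 mod 251 = 145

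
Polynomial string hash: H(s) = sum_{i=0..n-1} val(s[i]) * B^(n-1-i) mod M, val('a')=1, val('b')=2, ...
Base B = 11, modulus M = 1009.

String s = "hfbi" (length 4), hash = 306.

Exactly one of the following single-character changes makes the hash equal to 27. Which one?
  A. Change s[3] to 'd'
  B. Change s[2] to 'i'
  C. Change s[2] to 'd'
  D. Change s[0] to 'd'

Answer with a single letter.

Answer: D

Derivation:
Option A: s[3]='i'->'d', delta=(4-9)*11^0 mod 1009 = 1004, hash=306+1004 mod 1009 = 301
Option B: s[2]='b'->'i', delta=(9-2)*11^1 mod 1009 = 77, hash=306+77 mod 1009 = 383
Option C: s[2]='b'->'d', delta=(4-2)*11^1 mod 1009 = 22, hash=306+22 mod 1009 = 328
Option D: s[0]='h'->'d', delta=(4-8)*11^3 mod 1009 = 730, hash=306+730 mod 1009 = 27 <-- target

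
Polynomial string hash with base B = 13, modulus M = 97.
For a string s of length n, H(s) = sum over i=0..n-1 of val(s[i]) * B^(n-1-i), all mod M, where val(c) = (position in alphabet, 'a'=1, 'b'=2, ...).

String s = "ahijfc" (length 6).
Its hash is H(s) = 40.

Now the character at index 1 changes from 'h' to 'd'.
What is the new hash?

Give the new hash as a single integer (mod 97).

val('h') = 8, val('d') = 4
Position k = 1, exponent = n-1-k = 4
B^4 mod M = 13^4 mod 97 = 43
Delta = (4 - 8) * 43 mod 97 = 22
New hash = (40 + 22) mod 97 = 62

Answer: 62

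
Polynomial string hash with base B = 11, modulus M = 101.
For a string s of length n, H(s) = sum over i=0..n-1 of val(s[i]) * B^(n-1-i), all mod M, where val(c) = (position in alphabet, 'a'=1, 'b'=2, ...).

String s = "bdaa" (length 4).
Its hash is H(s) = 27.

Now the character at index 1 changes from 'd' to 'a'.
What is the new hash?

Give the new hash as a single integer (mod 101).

val('d') = 4, val('a') = 1
Position k = 1, exponent = n-1-k = 2
B^2 mod M = 11^2 mod 101 = 20
Delta = (1 - 4) * 20 mod 101 = 41
New hash = (27 + 41) mod 101 = 68

Answer: 68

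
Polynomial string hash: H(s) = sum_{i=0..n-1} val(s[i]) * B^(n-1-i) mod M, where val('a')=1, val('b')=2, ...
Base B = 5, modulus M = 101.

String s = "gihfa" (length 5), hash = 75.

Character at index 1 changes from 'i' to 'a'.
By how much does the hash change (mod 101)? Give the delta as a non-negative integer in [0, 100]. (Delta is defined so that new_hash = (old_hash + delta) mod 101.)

Delta formula: (val(new) - val(old)) * B^(n-1-k) mod M
  val('a') - val('i') = 1 - 9 = -8
  B^(n-1-k) = 5^3 mod 101 = 24
  Delta = -8 * 24 mod 101 = 10

Answer: 10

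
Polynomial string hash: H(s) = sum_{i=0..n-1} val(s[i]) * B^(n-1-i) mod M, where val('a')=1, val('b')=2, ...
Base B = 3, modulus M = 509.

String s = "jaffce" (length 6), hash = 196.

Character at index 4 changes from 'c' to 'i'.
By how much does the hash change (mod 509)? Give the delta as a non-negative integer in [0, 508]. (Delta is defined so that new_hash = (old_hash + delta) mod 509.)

Delta formula: (val(new) - val(old)) * B^(n-1-k) mod M
  val('i') - val('c') = 9 - 3 = 6
  B^(n-1-k) = 3^1 mod 509 = 3
  Delta = 6 * 3 mod 509 = 18

Answer: 18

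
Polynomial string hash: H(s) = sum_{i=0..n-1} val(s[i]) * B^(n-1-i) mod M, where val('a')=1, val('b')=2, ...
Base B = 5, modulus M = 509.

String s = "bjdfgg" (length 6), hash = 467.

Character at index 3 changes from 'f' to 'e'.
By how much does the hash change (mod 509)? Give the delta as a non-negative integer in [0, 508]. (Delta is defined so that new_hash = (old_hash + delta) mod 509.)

Answer: 484

Derivation:
Delta formula: (val(new) - val(old)) * B^(n-1-k) mod M
  val('e') - val('f') = 5 - 6 = -1
  B^(n-1-k) = 5^2 mod 509 = 25
  Delta = -1 * 25 mod 509 = 484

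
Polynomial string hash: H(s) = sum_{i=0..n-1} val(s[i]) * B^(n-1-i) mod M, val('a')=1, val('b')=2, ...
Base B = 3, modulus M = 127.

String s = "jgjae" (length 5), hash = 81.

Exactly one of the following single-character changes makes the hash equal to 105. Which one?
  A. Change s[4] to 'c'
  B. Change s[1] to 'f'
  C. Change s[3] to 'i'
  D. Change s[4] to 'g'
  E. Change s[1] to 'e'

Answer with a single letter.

Option A: s[4]='e'->'c', delta=(3-5)*3^0 mod 127 = 125, hash=81+125 mod 127 = 79
Option B: s[1]='g'->'f', delta=(6-7)*3^3 mod 127 = 100, hash=81+100 mod 127 = 54
Option C: s[3]='a'->'i', delta=(9-1)*3^1 mod 127 = 24, hash=81+24 mod 127 = 105 <-- target
Option D: s[4]='e'->'g', delta=(7-5)*3^0 mod 127 = 2, hash=81+2 mod 127 = 83
Option E: s[1]='g'->'e', delta=(5-7)*3^3 mod 127 = 73, hash=81+73 mod 127 = 27

Answer: C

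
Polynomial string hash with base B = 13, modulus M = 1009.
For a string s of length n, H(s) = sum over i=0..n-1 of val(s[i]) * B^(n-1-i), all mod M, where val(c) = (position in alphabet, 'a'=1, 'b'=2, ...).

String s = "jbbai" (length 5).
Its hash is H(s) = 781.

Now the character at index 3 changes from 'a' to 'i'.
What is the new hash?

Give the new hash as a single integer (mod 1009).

val('a') = 1, val('i') = 9
Position k = 3, exponent = n-1-k = 1
B^1 mod M = 13^1 mod 1009 = 13
Delta = (9 - 1) * 13 mod 1009 = 104
New hash = (781 + 104) mod 1009 = 885

Answer: 885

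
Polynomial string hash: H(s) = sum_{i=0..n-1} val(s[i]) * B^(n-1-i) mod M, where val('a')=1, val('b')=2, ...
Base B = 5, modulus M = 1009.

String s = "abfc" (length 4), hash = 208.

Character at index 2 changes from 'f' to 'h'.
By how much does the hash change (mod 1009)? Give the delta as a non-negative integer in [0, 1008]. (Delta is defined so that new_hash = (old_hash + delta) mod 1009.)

Delta formula: (val(new) - val(old)) * B^(n-1-k) mod M
  val('h') - val('f') = 8 - 6 = 2
  B^(n-1-k) = 5^1 mod 1009 = 5
  Delta = 2 * 5 mod 1009 = 10

Answer: 10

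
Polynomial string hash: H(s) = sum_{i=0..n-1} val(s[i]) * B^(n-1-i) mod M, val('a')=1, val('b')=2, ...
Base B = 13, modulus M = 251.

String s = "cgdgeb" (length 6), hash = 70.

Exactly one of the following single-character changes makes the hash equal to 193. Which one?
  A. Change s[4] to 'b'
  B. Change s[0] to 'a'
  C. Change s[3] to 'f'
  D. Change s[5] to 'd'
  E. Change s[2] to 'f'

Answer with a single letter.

Option A: s[4]='e'->'b', delta=(2-5)*13^1 mod 251 = 212, hash=70+212 mod 251 = 31
Option B: s[0]='c'->'a', delta=(1-3)*13^5 mod 251 = 123, hash=70+123 mod 251 = 193 <-- target
Option C: s[3]='g'->'f', delta=(6-7)*13^2 mod 251 = 82, hash=70+82 mod 251 = 152
Option D: s[5]='b'->'d', delta=(4-2)*13^0 mod 251 = 2, hash=70+2 mod 251 = 72
Option E: s[2]='d'->'f', delta=(6-4)*13^3 mod 251 = 127, hash=70+127 mod 251 = 197

Answer: B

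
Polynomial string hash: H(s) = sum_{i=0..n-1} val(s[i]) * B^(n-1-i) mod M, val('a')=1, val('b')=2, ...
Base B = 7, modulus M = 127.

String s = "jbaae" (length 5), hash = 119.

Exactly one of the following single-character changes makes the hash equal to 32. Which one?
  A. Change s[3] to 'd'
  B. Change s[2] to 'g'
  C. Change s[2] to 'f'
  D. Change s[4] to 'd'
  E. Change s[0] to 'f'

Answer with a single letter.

Answer: B

Derivation:
Option A: s[3]='a'->'d', delta=(4-1)*7^1 mod 127 = 21, hash=119+21 mod 127 = 13
Option B: s[2]='a'->'g', delta=(7-1)*7^2 mod 127 = 40, hash=119+40 mod 127 = 32 <-- target
Option C: s[2]='a'->'f', delta=(6-1)*7^2 mod 127 = 118, hash=119+118 mod 127 = 110
Option D: s[4]='e'->'d', delta=(4-5)*7^0 mod 127 = 126, hash=119+126 mod 127 = 118
Option E: s[0]='j'->'f', delta=(6-10)*7^4 mod 127 = 48, hash=119+48 mod 127 = 40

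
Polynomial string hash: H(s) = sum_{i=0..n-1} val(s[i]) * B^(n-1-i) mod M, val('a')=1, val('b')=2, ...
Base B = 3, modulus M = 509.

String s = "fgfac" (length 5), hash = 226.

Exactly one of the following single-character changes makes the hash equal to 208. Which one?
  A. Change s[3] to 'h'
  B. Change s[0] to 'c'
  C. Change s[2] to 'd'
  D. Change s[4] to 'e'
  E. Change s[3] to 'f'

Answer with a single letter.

Option A: s[3]='a'->'h', delta=(8-1)*3^1 mod 509 = 21, hash=226+21 mod 509 = 247
Option B: s[0]='f'->'c', delta=(3-6)*3^4 mod 509 = 266, hash=226+266 mod 509 = 492
Option C: s[2]='f'->'d', delta=(4-6)*3^2 mod 509 = 491, hash=226+491 mod 509 = 208 <-- target
Option D: s[4]='c'->'e', delta=(5-3)*3^0 mod 509 = 2, hash=226+2 mod 509 = 228
Option E: s[3]='a'->'f', delta=(6-1)*3^1 mod 509 = 15, hash=226+15 mod 509 = 241

Answer: C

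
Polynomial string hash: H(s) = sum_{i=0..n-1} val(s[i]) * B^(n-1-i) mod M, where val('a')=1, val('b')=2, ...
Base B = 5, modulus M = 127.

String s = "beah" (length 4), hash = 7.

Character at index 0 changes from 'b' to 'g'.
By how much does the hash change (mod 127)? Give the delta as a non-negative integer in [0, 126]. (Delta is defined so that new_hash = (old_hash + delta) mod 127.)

Delta formula: (val(new) - val(old)) * B^(n-1-k) mod M
  val('g') - val('b') = 7 - 2 = 5
  B^(n-1-k) = 5^3 mod 127 = 125
  Delta = 5 * 125 mod 127 = 117

Answer: 117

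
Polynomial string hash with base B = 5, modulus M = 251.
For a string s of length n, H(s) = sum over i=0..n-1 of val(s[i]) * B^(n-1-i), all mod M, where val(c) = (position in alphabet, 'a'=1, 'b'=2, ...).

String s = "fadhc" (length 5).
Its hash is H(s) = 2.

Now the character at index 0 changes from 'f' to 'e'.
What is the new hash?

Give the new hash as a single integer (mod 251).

val('f') = 6, val('e') = 5
Position k = 0, exponent = n-1-k = 4
B^4 mod M = 5^4 mod 251 = 123
Delta = (5 - 6) * 123 mod 251 = 128
New hash = (2 + 128) mod 251 = 130

Answer: 130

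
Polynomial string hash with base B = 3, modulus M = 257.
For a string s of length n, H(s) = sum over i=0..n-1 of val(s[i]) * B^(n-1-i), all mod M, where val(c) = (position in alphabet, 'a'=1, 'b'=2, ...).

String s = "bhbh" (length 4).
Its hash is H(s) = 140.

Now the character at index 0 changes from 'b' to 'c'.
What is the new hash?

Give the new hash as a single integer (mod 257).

Answer: 167

Derivation:
val('b') = 2, val('c') = 3
Position k = 0, exponent = n-1-k = 3
B^3 mod M = 3^3 mod 257 = 27
Delta = (3 - 2) * 27 mod 257 = 27
New hash = (140 + 27) mod 257 = 167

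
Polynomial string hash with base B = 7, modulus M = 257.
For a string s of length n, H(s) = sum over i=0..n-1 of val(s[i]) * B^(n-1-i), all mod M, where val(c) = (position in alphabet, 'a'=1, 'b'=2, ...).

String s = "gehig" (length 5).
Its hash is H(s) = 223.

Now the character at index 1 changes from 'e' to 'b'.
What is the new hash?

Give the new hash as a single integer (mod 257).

Answer: 222

Derivation:
val('e') = 5, val('b') = 2
Position k = 1, exponent = n-1-k = 3
B^3 mod M = 7^3 mod 257 = 86
Delta = (2 - 5) * 86 mod 257 = 256
New hash = (223 + 256) mod 257 = 222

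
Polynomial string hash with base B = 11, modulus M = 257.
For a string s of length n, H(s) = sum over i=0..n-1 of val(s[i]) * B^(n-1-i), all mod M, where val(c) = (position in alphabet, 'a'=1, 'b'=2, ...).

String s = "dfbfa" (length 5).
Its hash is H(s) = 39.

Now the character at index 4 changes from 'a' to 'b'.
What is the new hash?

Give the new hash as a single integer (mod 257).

val('a') = 1, val('b') = 2
Position k = 4, exponent = n-1-k = 0
B^0 mod M = 11^0 mod 257 = 1
Delta = (2 - 1) * 1 mod 257 = 1
New hash = (39 + 1) mod 257 = 40

Answer: 40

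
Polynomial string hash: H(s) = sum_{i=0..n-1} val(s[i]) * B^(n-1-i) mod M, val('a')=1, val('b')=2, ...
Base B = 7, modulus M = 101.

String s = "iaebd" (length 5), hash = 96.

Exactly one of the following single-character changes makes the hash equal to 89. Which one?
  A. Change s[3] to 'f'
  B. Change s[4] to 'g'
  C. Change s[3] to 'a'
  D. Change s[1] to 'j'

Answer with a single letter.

Option A: s[3]='b'->'f', delta=(6-2)*7^1 mod 101 = 28, hash=96+28 mod 101 = 23
Option B: s[4]='d'->'g', delta=(7-4)*7^0 mod 101 = 3, hash=96+3 mod 101 = 99
Option C: s[3]='b'->'a', delta=(1-2)*7^1 mod 101 = 94, hash=96+94 mod 101 = 89 <-- target
Option D: s[1]='a'->'j', delta=(10-1)*7^3 mod 101 = 57, hash=96+57 mod 101 = 52

Answer: C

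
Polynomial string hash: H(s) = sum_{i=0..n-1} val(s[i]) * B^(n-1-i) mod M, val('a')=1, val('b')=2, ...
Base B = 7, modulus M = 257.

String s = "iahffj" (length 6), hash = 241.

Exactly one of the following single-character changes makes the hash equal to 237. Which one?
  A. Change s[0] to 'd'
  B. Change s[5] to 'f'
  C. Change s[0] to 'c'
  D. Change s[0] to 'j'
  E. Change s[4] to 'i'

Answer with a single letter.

Option A: s[0]='i'->'d', delta=(4-9)*7^5 mod 257 = 4, hash=241+4 mod 257 = 245
Option B: s[5]='j'->'f', delta=(6-10)*7^0 mod 257 = 253, hash=241+253 mod 257 = 237 <-- target
Option C: s[0]='i'->'c', delta=(3-9)*7^5 mod 257 = 159, hash=241+159 mod 257 = 143
Option D: s[0]='i'->'j', delta=(10-9)*7^5 mod 257 = 102, hash=241+102 mod 257 = 86
Option E: s[4]='f'->'i', delta=(9-6)*7^1 mod 257 = 21, hash=241+21 mod 257 = 5

Answer: B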